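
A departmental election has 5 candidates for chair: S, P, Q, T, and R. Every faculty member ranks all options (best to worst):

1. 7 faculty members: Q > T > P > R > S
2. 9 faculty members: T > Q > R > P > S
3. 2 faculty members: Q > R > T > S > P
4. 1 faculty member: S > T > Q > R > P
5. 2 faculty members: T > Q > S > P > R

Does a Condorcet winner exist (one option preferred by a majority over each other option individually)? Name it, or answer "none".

T

T vs S: 20–1 for T.
T vs P: 21–0 for T.
T vs Q: 12–9 for T.
T vs R: 19–2 for T.
T beats every other option head-to-head.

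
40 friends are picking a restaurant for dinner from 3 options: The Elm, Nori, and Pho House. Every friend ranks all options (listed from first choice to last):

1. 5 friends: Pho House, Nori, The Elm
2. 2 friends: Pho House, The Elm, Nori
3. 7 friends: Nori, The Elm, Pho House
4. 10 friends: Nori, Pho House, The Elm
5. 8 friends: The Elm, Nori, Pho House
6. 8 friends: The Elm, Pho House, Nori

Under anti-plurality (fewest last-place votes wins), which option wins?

Last-place votes: The Elm 15, Nori 10, Pho House 15.
Nori is ranked last by the fewest voters, so Nori wins.

Nori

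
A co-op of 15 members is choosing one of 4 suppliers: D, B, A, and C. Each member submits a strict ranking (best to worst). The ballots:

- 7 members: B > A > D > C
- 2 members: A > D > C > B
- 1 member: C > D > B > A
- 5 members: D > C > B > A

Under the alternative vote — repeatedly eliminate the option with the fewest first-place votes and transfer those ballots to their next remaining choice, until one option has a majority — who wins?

D

Round 1: D 5, B 7, A 2, C 1. Eliminate C.
Round 2: D 6, B 7, A 2. Eliminate A.
Round 3: D 8, B 7. D has a majority.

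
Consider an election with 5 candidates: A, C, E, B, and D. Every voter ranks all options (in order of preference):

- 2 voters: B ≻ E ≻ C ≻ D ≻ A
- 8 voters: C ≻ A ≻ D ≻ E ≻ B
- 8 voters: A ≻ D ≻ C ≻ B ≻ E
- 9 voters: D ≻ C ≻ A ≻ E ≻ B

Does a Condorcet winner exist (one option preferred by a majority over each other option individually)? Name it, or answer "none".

Checking pairwise contests:
C beats A 19–8.
D beats C 17–10.
A beats E 25–2.
A beats B 25–2.
A beats D 16–11.
Every option loses at least one head-to-head, so there is no Condorcet winner.

none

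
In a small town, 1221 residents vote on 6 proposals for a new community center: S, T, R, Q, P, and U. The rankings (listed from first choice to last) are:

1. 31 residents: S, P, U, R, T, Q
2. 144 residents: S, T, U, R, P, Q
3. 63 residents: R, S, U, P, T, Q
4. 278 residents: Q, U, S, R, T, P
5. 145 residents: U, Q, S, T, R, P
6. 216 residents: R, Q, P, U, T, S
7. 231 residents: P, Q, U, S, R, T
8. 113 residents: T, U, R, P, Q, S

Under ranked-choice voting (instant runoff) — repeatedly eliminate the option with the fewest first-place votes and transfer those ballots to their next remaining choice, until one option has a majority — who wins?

Round 1: S 175, T 113, R 279, Q 278, P 231, U 145. Eliminate T.
Round 2: S 175, R 279, Q 278, P 231, U 258. Eliminate S.
Round 3: R 279, Q 278, P 262, U 402. Eliminate P.
Round 4: R 279, Q 509, U 433. Eliminate R.
Round 5: Q 725, U 496. Q has a majority.

Q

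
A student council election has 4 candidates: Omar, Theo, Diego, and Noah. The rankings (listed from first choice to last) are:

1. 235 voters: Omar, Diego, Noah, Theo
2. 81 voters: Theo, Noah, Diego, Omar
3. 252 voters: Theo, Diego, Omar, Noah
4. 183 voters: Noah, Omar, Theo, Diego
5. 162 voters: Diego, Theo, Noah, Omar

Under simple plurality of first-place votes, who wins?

Theo

First-place votes: Omar 235, Theo 333, Diego 162, Noah 183.
Theo has the most first-place votes.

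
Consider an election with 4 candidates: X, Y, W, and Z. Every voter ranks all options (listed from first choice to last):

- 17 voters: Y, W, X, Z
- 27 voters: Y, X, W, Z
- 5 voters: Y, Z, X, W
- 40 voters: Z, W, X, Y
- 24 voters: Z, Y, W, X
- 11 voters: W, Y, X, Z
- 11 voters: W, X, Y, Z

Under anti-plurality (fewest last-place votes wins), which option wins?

W

Last-place votes: X 24, Y 40, W 5, Z 66.
W is ranked last by the fewest voters, so W wins.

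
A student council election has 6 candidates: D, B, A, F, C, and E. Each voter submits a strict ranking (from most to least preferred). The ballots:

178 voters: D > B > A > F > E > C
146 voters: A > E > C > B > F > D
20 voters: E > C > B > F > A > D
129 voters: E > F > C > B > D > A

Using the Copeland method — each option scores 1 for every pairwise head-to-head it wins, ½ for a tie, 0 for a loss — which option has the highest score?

E

D: beats A; loses to B, F, C, and E → score 1.
B: beats D, A, and F; loses to C and E → score 3.
A: beats F, C, and E; loses to D and B → score 3.
F: beats D and C; loses to B, A, and E → score 2.
C: beats D and B; loses to A, F, and E → score 2.
E: beats D, B, F, and C; loses to A → score 4.
E has the best pairwise record.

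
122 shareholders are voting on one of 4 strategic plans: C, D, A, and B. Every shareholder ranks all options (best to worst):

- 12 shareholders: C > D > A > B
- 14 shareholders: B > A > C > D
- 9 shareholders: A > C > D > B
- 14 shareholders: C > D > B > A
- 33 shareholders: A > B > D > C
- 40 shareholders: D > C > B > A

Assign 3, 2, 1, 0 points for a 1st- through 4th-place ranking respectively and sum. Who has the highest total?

D

C: 12·3 + 14·1 + 9·2 + 14·3 + 33·0 + 40·2 = 190
D: 12·2 + 14·0 + 9·1 + 14·2 + 33·1 + 40·3 = 214
A: 12·1 + 14·2 + 9·3 + 14·0 + 33·3 + 40·0 = 166
B: 12·0 + 14·3 + 9·0 + 14·1 + 33·2 + 40·1 = 162
D has the highest Borda score (214).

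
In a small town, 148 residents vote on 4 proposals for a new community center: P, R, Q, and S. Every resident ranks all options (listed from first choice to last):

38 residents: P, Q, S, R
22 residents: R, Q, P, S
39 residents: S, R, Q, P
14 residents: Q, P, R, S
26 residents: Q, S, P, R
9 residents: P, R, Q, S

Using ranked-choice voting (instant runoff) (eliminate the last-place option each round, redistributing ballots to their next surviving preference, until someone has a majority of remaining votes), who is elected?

Q

Round 1: P 47, R 22, Q 40, S 39. Eliminate R.
Round 2: P 47, Q 62, S 39. Eliminate S.
Round 3: P 47, Q 101. Q has a majority.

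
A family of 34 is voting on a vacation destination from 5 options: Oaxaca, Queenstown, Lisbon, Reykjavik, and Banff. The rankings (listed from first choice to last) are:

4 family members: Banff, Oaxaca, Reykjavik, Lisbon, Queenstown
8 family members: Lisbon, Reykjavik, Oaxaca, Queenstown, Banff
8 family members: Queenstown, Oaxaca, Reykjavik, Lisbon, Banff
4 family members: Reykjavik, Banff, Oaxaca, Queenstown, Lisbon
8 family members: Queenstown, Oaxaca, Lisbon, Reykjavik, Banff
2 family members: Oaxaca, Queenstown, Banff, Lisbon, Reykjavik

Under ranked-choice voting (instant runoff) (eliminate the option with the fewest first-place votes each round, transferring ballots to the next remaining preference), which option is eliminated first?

Round 1: Oaxaca 2, Queenstown 16, Lisbon 8, Reykjavik 4, Banff 4. Eliminate Oaxaca.

Oaxaca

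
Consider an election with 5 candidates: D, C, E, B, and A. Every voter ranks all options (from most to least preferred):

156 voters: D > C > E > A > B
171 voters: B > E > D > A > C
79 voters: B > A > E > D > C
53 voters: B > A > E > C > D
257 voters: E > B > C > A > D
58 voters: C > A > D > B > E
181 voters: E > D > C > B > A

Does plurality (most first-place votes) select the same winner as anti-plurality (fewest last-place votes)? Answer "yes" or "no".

Plurality — first-place votes: D 156, C 58, E 438, B 303, A 0. Winner: E.
Anti-plurality — last-place votes: D 310, C 250, E 58, B 156, A 181. Winner: E.
The two methods agree.

yes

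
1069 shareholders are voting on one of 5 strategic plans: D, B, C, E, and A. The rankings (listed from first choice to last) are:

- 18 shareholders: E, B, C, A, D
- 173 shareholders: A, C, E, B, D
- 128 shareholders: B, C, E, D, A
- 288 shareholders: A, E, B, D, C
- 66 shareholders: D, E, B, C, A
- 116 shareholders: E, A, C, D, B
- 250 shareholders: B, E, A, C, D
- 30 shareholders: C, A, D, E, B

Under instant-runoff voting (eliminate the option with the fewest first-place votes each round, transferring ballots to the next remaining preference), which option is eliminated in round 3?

Round 1: D 66, B 378, C 30, E 134, A 461. Eliminate C.
Round 2: D 66, B 378, E 134, A 491. Eliminate D.
Round 3: B 378, E 200, A 491. Eliminate E.

E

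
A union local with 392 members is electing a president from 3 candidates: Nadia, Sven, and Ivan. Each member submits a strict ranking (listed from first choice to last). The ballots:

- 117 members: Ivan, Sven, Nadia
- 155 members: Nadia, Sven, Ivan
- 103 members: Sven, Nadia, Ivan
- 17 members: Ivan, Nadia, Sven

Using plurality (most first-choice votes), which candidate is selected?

Nadia

First-place votes: Nadia 155, Sven 103, Ivan 134.
Nadia has the most first-place votes.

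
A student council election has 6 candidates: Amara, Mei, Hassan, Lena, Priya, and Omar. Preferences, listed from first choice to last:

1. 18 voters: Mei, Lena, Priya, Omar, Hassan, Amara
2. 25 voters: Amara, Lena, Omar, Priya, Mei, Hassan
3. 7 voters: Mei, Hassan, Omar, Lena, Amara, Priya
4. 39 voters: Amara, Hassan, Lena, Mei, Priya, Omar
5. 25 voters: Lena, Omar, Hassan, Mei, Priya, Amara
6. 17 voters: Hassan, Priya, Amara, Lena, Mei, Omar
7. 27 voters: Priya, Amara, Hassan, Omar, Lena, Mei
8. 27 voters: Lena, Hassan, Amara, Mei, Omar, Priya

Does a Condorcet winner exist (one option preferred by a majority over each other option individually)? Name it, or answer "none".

Checking pairwise contests:
Hassan beats Amara 94–91.
Amara beats Mei 135–50.
Lena beats Hassan 95–90.
Amara beats Lena 108–77.
Amara beats Priya 98–87.
Amara beats Omar 135–50.
Every option loses at least one head-to-head, so there is no Condorcet winner.

none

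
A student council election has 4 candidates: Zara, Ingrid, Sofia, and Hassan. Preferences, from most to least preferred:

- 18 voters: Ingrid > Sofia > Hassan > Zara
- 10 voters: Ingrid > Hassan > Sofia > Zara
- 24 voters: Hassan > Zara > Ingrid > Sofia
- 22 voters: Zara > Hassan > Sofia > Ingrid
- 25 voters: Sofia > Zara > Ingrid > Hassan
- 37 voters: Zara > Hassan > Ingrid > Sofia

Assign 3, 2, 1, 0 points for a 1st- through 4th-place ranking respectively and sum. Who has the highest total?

Zara: 18·0 + 10·0 + 24·2 + 22·3 + 25·2 + 37·3 = 275
Ingrid: 18·3 + 10·3 + 24·1 + 22·0 + 25·1 + 37·1 = 170
Sofia: 18·2 + 10·1 + 24·0 + 22·1 + 25·3 + 37·0 = 143
Hassan: 18·1 + 10·2 + 24·3 + 22·2 + 25·0 + 37·2 = 228
Zara has the highest Borda score (275).

Zara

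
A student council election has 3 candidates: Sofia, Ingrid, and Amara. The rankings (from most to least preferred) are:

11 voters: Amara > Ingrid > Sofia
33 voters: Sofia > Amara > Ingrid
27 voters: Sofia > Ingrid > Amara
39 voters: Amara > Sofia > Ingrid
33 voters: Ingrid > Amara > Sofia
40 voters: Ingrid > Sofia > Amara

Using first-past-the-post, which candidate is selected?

Ingrid

First-place votes: Sofia 60, Ingrid 73, Amara 50.
Ingrid has the most first-place votes.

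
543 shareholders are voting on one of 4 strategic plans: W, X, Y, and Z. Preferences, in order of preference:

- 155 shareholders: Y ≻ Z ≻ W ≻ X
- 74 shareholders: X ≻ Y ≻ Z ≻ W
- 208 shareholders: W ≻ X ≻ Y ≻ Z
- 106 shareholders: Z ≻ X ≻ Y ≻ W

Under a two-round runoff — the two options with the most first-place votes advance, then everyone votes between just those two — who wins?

Y

Round 1 first-place votes: W 208, X 74, Y 155, Z 106.
W and Y advance.
Runoff: W is preferred to Y by 208 voters; Y by 335.
Y wins the runoff.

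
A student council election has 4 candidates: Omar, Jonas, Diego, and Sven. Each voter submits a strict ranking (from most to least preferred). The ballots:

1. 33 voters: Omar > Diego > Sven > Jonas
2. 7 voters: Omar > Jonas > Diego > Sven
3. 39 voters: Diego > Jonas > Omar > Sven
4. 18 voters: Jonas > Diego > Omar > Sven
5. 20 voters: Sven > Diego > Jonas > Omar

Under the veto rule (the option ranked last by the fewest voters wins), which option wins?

Last-place votes: Omar 20, Jonas 33, Diego 0, Sven 64.
Diego is ranked last by the fewest voters, so Diego wins.

Diego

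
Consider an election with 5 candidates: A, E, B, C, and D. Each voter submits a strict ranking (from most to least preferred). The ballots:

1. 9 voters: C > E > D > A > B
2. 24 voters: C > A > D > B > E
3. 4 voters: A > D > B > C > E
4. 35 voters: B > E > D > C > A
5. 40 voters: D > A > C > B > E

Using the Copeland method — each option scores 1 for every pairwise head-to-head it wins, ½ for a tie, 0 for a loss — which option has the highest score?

A: beats E and B; loses to C and D → score 2.
E: loses to A, B, C, and D → score 0.
B: beats E; loses to A, C, and D → score 1.
C: beats A, E, and B; loses to D → score 3.
D: beats A, E, B, and C → score 4.
D has the best pairwise record.

D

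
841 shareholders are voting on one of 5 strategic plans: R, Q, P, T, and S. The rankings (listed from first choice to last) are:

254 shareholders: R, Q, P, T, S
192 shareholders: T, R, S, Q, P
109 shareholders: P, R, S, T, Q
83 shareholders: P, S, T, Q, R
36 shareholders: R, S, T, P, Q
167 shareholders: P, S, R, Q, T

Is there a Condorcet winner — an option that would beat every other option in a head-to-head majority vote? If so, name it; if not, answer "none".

R vs Q: 758–83 for R.
R vs P: 482–359 for R.
R vs T: 566–275 for R.
R vs S: 591–250 for R.
R beats every other option head-to-head.

R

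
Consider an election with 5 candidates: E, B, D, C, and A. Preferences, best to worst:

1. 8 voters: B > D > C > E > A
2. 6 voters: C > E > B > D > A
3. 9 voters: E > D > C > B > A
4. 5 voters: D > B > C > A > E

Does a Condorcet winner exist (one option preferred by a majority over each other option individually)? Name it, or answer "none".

none

Checking pairwise contests:
C beats E 19–9.
E beats B 15–13.
E beats D 15–13.
D beats C 22–6.
E beats A 23–5.
Every option loses at least one head-to-head, so there is no Condorcet winner.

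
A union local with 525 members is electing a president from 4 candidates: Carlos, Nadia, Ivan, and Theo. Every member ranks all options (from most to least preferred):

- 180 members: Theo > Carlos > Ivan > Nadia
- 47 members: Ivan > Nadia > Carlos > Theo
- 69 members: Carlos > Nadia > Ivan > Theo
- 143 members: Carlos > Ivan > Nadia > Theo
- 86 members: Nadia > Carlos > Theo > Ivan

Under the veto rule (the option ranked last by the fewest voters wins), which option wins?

Carlos

Last-place votes: Carlos 0, Nadia 180, Ivan 86, Theo 259.
Carlos is ranked last by the fewest voters, so Carlos wins.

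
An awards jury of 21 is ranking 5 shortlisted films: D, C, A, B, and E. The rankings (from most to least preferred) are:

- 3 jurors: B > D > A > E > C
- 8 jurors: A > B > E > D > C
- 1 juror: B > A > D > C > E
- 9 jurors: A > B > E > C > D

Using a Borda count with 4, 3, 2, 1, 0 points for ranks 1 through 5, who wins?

D: 3·3 + 8·1 + 1·2 + 9·0 = 19
C: 3·0 + 8·0 + 1·1 + 9·1 = 10
A: 3·2 + 8·4 + 1·3 + 9·4 = 77
B: 3·4 + 8·3 + 1·4 + 9·3 = 67
E: 3·1 + 8·2 + 1·0 + 9·2 = 37
A has the highest Borda score (77).

A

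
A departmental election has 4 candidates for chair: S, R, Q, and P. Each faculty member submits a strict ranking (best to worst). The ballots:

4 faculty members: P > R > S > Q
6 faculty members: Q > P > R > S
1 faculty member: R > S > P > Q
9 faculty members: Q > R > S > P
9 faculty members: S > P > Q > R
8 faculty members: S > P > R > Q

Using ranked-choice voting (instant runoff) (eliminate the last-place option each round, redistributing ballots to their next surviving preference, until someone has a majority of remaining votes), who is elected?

S

Round 1: S 17, R 1, Q 15, P 4. Eliminate R.
Round 2: S 18, Q 15, P 4. Eliminate P.
Round 3: S 22, Q 15. S has a majority.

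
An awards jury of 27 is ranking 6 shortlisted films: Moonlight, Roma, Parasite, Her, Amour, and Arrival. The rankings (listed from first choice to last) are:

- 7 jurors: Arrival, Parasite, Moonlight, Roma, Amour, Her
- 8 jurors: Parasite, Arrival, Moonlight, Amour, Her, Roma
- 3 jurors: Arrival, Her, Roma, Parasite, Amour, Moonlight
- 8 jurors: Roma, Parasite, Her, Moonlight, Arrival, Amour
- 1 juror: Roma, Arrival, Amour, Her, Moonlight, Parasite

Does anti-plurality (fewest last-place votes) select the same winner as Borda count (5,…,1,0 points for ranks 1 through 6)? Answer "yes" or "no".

Anti-plurality — last-place votes: Moonlight 3, Roma 8, Parasite 1, Her 7, Amour 8, Arrival 0. Winner: Arrival.
Borda — scores: Moonlight 62, Roma 68, Parasite 106, Her 46, Amour 29, Arrival 94. Winner: Parasite.
The two methods disagree.

no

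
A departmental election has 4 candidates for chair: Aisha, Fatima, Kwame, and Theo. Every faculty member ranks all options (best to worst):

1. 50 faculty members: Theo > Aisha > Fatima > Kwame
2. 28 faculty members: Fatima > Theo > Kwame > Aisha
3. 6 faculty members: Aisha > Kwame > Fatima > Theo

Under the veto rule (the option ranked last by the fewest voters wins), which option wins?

Fatima

Last-place votes: Aisha 28, Fatima 0, Kwame 50, Theo 6.
Fatima is ranked last by the fewest voters, so Fatima wins.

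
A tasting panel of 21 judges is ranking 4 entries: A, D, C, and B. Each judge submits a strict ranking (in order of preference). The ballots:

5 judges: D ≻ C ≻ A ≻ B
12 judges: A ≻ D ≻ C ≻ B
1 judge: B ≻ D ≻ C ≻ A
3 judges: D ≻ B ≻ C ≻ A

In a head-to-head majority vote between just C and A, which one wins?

Voters preferring C to A: 9; preferring A to C: 12.
A wins the head-to-head.

A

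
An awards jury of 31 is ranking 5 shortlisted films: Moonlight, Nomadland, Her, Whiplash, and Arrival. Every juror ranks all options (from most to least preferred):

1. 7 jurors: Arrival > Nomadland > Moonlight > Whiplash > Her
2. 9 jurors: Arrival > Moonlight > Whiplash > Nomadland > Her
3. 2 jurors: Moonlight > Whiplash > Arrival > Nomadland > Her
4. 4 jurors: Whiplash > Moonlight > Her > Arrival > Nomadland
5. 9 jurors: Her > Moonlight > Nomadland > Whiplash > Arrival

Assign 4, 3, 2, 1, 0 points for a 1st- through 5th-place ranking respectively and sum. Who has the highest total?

Moonlight

Moonlight: 7·2 + 9·3 + 2·4 + 4·3 + 9·3 = 88
Nomadland: 7·3 + 9·1 + 2·1 + 4·0 + 9·2 = 50
Her: 7·0 + 9·0 + 2·0 + 4·2 + 9·4 = 44
Whiplash: 7·1 + 9·2 + 2·3 + 4·4 + 9·1 = 56
Arrival: 7·4 + 9·4 + 2·2 + 4·1 + 9·0 = 72
Moonlight has the highest Borda score (88).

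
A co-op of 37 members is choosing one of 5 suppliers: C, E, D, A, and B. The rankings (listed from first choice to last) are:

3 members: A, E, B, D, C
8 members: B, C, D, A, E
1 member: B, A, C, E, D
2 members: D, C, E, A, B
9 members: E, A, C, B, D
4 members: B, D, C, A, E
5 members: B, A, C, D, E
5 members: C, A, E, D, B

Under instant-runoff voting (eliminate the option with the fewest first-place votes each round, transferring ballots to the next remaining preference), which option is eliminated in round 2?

Round 1: C 5, E 9, D 2, A 3, B 18. Eliminate D.
Round 2: C 7, E 9, A 3, B 18. Eliminate A.

A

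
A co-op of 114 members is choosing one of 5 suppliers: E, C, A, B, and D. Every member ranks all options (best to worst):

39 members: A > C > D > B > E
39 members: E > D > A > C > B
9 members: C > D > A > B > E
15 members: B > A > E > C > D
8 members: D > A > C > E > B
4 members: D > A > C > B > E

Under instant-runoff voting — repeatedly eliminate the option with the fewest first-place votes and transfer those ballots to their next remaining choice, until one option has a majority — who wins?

A

Round 1: E 39, C 9, A 39, B 15, D 12. Eliminate C.
Round 2: E 39, A 39, B 15, D 21. Eliminate B.
Round 3: E 39, A 54, D 21. Eliminate D.
Round 4: E 39, A 75. A has a majority.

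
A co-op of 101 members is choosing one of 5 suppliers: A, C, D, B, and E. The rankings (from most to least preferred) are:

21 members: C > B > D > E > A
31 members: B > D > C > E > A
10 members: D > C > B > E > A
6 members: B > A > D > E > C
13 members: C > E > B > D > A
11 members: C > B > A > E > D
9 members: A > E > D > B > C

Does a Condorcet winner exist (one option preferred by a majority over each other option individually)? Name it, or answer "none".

Checking pairwise contests:
C beats A 86–15.
D beats C 56–45.
B beats D 82–19.
C beats B 55–46.
C beats E 86–15.
Every option loses at least one head-to-head, so there is no Condorcet winner.

none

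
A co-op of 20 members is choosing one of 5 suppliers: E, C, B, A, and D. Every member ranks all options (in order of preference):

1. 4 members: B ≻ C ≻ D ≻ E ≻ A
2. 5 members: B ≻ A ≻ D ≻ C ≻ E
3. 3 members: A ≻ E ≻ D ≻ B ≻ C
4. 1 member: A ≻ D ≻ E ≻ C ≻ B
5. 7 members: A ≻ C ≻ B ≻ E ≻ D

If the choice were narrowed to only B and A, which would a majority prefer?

A

Voters preferring B to A: 9; preferring A to B: 11.
A wins the head-to-head.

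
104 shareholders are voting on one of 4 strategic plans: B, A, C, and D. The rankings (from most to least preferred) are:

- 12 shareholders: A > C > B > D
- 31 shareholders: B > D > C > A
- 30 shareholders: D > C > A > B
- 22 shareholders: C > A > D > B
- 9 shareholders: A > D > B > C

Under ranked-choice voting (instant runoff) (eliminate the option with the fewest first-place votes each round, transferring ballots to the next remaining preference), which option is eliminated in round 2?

B

Round 1: B 31, A 21, C 22, D 30. Eliminate A.
Round 2: B 31, C 34, D 39. Eliminate B.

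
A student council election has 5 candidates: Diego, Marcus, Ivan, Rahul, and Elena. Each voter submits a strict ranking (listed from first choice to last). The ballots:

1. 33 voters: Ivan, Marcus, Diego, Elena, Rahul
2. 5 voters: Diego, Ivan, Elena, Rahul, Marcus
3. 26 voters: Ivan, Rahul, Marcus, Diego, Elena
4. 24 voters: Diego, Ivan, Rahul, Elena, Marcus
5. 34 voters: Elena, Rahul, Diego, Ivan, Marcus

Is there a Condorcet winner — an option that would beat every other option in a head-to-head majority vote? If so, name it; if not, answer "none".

Diego vs Marcus: 63–59 for Diego.
Diego vs Ivan: 63–59 for Diego.
Diego vs Rahul: 62–60 for Diego.
Diego vs Elena: 88–34 for Diego.
Diego beats every other option head-to-head.

Diego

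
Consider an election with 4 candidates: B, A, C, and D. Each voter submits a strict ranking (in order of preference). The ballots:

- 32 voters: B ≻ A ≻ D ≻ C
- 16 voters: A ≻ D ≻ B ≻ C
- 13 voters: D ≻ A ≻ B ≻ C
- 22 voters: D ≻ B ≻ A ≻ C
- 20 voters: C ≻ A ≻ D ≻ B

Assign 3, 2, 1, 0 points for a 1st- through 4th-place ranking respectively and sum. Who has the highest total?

B: 32·3 + 16·1 + 13·1 + 22·2 + 20·0 = 169
A: 32·2 + 16·3 + 13·2 + 22·1 + 20·2 = 200
C: 32·0 + 16·0 + 13·0 + 22·0 + 20·3 = 60
D: 32·1 + 16·2 + 13·3 + 22·3 + 20·1 = 189
A has the highest Borda score (200).

A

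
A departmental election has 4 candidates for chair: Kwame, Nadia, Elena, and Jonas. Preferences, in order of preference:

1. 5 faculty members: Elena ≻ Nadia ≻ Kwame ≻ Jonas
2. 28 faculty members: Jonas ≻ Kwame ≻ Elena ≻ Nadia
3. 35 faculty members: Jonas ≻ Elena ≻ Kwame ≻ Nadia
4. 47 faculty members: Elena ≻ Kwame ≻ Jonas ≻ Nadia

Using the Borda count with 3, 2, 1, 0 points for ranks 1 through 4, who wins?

Kwame: 5·1 + 28·2 + 35·1 + 47·2 = 190
Nadia: 5·2 + 28·0 + 35·0 + 47·0 = 10
Elena: 5·3 + 28·1 + 35·2 + 47·3 = 254
Jonas: 5·0 + 28·3 + 35·3 + 47·1 = 236
Elena has the highest Borda score (254).

Elena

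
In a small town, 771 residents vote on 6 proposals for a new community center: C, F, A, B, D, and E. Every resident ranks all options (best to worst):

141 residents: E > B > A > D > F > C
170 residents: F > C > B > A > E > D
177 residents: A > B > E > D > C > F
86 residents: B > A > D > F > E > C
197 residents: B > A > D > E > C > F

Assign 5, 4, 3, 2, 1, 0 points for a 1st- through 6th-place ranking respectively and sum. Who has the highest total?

B

C: 141·0 + 170·4 + 177·1 + 86·0 + 197·1 = 1054
F: 141·1 + 170·5 + 177·0 + 86·2 + 197·0 = 1163
A: 141·3 + 170·2 + 177·5 + 86·4 + 197·4 = 2780
B: 141·4 + 170·3 + 177·4 + 86·5 + 197·5 = 3197
D: 141·2 + 170·0 + 177·2 + 86·3 + 197·3 = 1485
E: 141·5 + 170·1 + 177·3 + 86·1 + 197·2 = 1886
B has the highest Borda score (3197).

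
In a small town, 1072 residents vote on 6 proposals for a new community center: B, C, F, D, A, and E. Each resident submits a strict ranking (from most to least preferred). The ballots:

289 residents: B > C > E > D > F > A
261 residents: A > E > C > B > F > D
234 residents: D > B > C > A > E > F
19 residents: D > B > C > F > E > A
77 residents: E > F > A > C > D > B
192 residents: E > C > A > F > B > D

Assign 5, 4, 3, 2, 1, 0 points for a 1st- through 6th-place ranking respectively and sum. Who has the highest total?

B: 289·5 + 261·2 + 234·4 + 19·4 + 77·0 + 192·1 = 3171
C: 289·4 + 261·3 + 234·3 + 19·3 + 77·2 + 192·4 = 3620
F: 289·1 + 261·1 + 234·0 + 19·2 + 77·4 + 192·2 = 1280
D: 289·2 + 261·0 + 234·5 + 19·5 + 77·1 + 192·0 = 1920
A: 289·0 + 261·5 + 234·2 + 19·0 + 77·3 + 192·3 = 2580
E: 289·3 + 261·4 + 234·1 + 19·1 + 77·5 + 192·5 = 3509
C has the highest Borda score (3620).

C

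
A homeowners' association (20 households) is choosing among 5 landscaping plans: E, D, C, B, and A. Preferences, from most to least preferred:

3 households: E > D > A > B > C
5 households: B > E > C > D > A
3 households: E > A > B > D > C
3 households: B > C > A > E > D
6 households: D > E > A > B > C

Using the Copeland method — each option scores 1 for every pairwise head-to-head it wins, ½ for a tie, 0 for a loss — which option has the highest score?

E

E: beats D, C, B, and A → score 4.
D: beats C and A; loses to E and B → score 2.
C: loses to E, D, B, and A → score 0.
B: beats D and C; loses to E and A → score 2.
A: beats C and B; loses to E and D → score 2.
E has the best pairwise record.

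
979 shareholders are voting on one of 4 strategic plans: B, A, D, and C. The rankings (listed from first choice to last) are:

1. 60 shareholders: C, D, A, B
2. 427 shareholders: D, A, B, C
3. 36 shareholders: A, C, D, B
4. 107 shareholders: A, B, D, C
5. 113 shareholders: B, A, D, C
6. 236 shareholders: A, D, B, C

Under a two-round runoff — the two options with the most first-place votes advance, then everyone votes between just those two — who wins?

A

Round 1 first-place votes: B 113, A 379, D 427, C 60.
D and A advance.
Runoff: D is preferred to A by 487 voters; A by 492.
A wins the runoff.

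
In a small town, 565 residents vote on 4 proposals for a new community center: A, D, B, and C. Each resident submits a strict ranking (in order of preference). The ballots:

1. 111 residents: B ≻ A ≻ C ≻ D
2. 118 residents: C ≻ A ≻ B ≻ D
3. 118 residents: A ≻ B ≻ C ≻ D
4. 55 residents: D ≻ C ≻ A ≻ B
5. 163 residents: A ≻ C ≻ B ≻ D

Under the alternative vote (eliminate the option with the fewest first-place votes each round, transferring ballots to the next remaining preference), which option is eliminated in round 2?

B

Round 1: A 281, D 55, B 111, C 118. Eliminate D.
Round 2: A 281, B 111, C 173. Eliminate B.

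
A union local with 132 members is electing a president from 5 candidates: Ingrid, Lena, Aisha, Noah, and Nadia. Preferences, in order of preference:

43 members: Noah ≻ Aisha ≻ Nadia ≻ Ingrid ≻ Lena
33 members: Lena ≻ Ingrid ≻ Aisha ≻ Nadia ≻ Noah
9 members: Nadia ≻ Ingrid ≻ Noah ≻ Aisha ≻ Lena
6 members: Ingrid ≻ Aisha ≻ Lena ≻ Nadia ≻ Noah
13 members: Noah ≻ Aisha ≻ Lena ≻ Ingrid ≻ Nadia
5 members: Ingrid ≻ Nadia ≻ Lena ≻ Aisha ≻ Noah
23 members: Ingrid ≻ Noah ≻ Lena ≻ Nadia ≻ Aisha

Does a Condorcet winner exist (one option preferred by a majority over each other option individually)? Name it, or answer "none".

Ingrid

Ingrid vs Lena: 86–46 for Ingrid.
Ingrid vs Aisha: 76–56 for Ingrid.
Ingrid vs Noah: 76–56 for Ingrid.
Ingrid vs Nadia: 80–52 for Ingrid.
Ingrid beats every other option head-to-head.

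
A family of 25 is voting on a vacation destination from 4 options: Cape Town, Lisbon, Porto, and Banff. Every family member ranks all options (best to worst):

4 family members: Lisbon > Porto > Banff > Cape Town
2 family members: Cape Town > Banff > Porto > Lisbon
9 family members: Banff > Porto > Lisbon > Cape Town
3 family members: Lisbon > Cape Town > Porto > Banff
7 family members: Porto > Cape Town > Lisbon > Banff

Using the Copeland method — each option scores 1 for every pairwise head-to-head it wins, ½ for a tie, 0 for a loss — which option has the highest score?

Cape Town: loses to Lisbon, Porto, and Banff → score 0.
Lisbon: beats Cape Town and Banff; loses to Porto → score 2.
Porto: beats Cape Town, Lisbon, and Banff → score 3.
Banff: beats Cape Town; loses to Lisbon and Porto → score 1.
Porto has the best pairwise record.

Porto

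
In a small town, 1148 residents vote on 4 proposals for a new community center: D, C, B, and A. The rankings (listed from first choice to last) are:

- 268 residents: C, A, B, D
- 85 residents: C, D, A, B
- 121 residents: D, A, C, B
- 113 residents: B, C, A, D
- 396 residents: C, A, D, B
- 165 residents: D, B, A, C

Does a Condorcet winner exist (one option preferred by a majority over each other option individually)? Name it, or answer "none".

C vs D: 862–286 for C.
C vs B: 870–278 for C.
C vs A: 862–286 for C.
C beats every other option head-to-head.

C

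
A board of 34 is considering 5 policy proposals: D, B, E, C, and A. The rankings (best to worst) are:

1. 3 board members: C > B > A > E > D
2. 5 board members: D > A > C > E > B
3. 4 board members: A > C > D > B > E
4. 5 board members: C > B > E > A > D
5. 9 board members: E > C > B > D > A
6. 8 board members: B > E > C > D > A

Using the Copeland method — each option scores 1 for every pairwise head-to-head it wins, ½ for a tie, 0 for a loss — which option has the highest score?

C

D: beats A; loses to B, E, and C → score 1.
B: beats D, E, and A; loses to C → score 3.
E: beats D and A; ties C; loses to B → score 2.5.
C: beats D, B, and A; ties E → score 3.5.
A: loses to D, B, E, and C → score 0.
C has the best pairwise record.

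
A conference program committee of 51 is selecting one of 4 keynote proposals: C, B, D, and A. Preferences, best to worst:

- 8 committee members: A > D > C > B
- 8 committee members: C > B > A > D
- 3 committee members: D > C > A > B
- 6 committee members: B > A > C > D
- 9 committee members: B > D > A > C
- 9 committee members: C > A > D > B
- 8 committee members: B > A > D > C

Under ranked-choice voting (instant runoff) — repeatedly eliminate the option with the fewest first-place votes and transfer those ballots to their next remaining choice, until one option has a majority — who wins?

C

Round 1: C 17, B 23, D 3, A 8. Eliminate D.
Round 2: C 20, B 23, A 8. Eliminate A.
Round 3: C 28, B 23. C has a majority.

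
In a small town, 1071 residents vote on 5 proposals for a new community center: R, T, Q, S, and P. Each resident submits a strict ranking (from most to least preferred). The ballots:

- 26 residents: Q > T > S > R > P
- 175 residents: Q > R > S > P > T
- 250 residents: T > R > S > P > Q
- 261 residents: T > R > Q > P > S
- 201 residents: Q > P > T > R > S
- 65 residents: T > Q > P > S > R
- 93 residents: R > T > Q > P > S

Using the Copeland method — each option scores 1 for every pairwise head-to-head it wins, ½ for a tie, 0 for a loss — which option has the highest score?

T

R: beats Q, S, and P; loses to T → score 3.
T: beats R, Q, S, and P → score 4.
Q: beats S and P; loses to R and T → score 2.
S: loses to R, T, Q, and P → score 0.
P: beats S; loses to R, T, and Q → score 1.
T has the best pairwise record.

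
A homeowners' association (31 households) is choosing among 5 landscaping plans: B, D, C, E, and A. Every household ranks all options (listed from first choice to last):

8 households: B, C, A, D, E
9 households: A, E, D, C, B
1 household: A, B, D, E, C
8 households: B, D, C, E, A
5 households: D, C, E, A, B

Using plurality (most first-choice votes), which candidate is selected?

B

First-place votes: B 16, D 5, C 0, E 0, A 10.
B has the most first-place votes.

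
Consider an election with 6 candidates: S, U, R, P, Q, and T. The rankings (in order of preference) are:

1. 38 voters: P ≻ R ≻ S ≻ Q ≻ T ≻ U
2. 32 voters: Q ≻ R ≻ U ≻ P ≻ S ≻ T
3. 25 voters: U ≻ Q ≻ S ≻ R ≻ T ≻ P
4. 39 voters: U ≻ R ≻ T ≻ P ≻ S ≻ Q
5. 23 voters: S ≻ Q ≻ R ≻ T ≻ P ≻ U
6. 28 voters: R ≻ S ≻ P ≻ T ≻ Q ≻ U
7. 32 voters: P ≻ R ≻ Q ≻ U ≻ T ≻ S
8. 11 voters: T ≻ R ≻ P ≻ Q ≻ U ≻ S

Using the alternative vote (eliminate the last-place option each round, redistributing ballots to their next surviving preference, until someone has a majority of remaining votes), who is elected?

P

Round 1: S 23, U 64, R 28, P 70, Q 32, T 11. Eliminate T.
Round 2: S 23, U 64, R 39, P 70, Q 32. Eliminate S.
Round 3: U 64, R 39, P 70, Q 55. Eliminate R.
Round 4: U 64, P 109, Q 55. Eliminate Q.
Round 5: U 96, P 132. P has a majority.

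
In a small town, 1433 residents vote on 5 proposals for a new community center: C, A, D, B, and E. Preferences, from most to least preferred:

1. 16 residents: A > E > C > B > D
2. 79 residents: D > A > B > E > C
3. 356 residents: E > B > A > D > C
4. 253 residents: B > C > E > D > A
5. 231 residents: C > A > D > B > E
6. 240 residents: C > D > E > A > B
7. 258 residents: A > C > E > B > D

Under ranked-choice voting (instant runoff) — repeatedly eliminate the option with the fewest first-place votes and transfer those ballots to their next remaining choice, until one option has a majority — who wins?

C

Round 1: C 471, A 274, D 79, B 253, E 356. Eliminate D.
Round 2: C 471, A 353, B 253, E 356. Eliminate B.
Round 3: C 724, A 353, E 356. C has a majority.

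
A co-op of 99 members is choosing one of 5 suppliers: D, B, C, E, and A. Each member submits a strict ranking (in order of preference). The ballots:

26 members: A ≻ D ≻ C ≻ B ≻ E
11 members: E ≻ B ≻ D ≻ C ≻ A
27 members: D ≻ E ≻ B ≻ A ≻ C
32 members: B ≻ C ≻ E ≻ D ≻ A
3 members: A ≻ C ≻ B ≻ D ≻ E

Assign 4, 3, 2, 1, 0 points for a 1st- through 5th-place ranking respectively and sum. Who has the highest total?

D: 26·3 + 11·2 + 27·4 + 32·1 + 3·1 = 243
B: 26·1 + 11·3 + 27·2 + 32·4 + 3·2 = 247
C: 26·2 + 11·1 + 27·0 + 32·3 + 3·3 = 168
E: 26·0 + 11·4 + 27·3 + 32·2 + 3·0 = 189
A: 26·4 + 11·0 + 27·1 + 32·0 + 3·4 = 143
B has the highest Borda score (247).

B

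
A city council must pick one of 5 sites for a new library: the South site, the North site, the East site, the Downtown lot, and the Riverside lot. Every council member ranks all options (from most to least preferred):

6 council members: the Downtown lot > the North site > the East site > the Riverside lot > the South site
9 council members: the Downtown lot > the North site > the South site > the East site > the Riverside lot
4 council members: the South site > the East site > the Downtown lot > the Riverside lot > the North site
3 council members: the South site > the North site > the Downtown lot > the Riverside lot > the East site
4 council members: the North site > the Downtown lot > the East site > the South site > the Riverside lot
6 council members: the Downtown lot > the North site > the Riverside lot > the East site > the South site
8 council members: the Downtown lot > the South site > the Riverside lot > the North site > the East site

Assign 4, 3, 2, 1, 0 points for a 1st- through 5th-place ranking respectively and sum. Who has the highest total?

the Downtown lot

the South site: 6·0 + 9·2 + 4·4 + 3·4 + 4·1 + 6·0 + 8·3 = 74
the North site: 6·3 + 9·3 + 4·0 + 3·3 + 4·4 + 6·3 + 8·1 = 96
the East site: 6·2 + 9·1 + 4·3 + 3·0 + 4·2 + 6·1 + 8·0 = 47
the Downtown lot: 6·4 + 9·4 + 4·2 + 3·2 + 4·3 + 6·4 + 8·4 = 142
the Riverside lot: 6·1 + 9·0 + 4·1 + 3·1 + 4·0 + 6·2 + 8·2 = 41
the Downtown lot has the highest Borda score (142).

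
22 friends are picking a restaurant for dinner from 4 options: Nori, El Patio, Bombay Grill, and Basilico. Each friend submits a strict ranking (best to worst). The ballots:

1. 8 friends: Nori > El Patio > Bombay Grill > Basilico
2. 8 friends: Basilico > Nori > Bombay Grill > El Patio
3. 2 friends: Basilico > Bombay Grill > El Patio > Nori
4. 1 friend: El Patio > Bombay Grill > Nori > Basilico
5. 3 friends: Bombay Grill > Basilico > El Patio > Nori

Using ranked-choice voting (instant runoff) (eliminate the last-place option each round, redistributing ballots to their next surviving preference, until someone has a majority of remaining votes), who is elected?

Round 1: Nori 8, El Patio 1, Bombay Grill 3, Basilico 10. Eliminate El Patio.
Round 2: Nori 8, Bombay Grill 4, Basilico 10. Eliminate Bombay Grill.
Round 3: Nori 9, Basilico 13. Basilico has a majority.

Basilico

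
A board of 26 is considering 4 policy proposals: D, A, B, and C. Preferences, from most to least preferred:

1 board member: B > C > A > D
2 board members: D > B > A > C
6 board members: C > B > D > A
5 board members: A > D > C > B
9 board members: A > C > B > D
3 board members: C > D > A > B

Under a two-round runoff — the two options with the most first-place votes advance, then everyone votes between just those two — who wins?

Round 1 first-place votes: D 2, A 14, B 1, C 9.
A and C advance.
Runoff: A is preferred to C by 16 voters; C by 10.
A wins the runoff.

A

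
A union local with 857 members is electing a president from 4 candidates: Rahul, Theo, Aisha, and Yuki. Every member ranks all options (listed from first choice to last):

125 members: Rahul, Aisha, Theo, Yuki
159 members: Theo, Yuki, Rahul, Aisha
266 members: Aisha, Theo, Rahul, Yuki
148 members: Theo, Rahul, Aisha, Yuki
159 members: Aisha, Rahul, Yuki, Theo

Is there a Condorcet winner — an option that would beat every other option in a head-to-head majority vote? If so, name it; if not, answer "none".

Checking pairwise contests:
Theo beats Rahul 573–284.
Aisha beats Theo 550–307.
Rahul beats Aisha 432–425.
Rahul beats Yuki 698–159.
Every option loses at least one head-to-head, so there is no Condorcet winner.

none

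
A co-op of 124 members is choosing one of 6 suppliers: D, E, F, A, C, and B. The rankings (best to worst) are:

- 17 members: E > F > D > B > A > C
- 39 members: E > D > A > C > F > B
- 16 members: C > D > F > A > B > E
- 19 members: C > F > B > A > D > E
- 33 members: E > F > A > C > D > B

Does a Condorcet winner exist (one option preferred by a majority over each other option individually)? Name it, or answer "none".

E vs D: 89–35 for E.
E vs F: 89–35 for E.
E vs A: 89–35 for E.
E vs C: 89–35 for E.
E vs B: 89–35 for E.
E beats every other option head-to-head.

E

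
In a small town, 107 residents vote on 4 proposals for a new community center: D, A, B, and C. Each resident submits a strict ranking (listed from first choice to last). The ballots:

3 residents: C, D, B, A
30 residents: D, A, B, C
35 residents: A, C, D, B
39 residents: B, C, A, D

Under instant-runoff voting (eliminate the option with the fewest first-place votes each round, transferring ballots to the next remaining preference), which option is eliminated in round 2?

Round 1: D 30, A 35, B 39, C 3. Eliminate C.
Round 2: D 33, A 35, B 39. Eliminate D.

D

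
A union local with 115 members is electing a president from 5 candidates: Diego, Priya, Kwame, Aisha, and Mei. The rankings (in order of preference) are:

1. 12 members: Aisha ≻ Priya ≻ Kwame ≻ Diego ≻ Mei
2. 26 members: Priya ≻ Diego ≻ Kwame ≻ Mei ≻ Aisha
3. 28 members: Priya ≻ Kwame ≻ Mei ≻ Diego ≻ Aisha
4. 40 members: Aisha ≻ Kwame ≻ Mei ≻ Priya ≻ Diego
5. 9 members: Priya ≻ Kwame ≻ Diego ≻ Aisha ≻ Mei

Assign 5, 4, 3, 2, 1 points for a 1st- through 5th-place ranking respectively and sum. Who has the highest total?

Priya

Diego: 12·2 + 26·4 + 28·2 + 40·1 + 9·3 = 251
Priya: 12·4 + 26·5 + 28·5 + 40·2 + 9·5 = 443
Kwame: 12·3 + 26·3 + 28·4 + 40·4 + 9·4 = 422
Aisha: 12·5 + 26·1 + 28·1 + 40·5 + 9·2 = 332
Mei: 12·1 + 26·2 + 28·3 + 40·3 + 9·1 = 277
Priya has the highest Borda score (443).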